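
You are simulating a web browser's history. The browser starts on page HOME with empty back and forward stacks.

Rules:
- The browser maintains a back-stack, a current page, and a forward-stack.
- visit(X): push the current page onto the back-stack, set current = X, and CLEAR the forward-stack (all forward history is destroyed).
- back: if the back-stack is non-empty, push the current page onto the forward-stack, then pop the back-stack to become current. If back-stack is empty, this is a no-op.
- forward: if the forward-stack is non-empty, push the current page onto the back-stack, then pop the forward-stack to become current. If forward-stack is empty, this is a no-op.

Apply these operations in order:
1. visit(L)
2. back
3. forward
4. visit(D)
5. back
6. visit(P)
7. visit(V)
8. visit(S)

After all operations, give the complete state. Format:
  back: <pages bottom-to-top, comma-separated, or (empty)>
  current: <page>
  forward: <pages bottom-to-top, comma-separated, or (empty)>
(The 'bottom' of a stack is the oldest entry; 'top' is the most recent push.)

After 1 (visit(L)): cur=L back=1 fwd=0
After 2 (back): cur=HOME back=0 fwd=1
After 3 (forward): cur=L back=1 fwd=0
After 4 (visit(D)): cur=D back=2 fwd=0
After 5 (back): cur=L back=1 fwd=1
After 6 (visit(P)): cur=P back=2 fwd=0
After 7 (visit(V)): cur=V back=3 fwd=0
After 8 (visit(S)): cur=S back=4 fwd=0

Answer: back: HOME,L,P,V
current: S
forward: (empty)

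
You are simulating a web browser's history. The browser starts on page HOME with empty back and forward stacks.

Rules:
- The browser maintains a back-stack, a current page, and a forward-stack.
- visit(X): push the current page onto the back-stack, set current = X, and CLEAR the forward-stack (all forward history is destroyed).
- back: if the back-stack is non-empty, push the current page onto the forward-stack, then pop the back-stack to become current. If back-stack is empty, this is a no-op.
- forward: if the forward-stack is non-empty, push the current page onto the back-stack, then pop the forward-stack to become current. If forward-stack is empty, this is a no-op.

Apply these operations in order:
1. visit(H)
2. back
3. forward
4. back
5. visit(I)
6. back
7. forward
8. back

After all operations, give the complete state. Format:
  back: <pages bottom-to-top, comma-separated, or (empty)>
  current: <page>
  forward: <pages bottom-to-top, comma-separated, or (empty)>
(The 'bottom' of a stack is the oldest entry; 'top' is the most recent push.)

After 1 (visit(H)): cur=H back=1 fwd=0
After 2 (back): cur=HOME back=0 fwd=1
After 3 (forward): cur=H back=1 fwd=0
After 4 (back): cur=HOME back=0 fwd=1
After 5 (visit(I)): cur=I back=1 fwd=0
After 6 (back): cur=HOME back=0 fwd=1
After 7 (forward): cur=I back=1 fwd=0
After 8 (back): cur=HOME back=0 fwd=1

Answer: back: (empty)
current: HOME
forward: I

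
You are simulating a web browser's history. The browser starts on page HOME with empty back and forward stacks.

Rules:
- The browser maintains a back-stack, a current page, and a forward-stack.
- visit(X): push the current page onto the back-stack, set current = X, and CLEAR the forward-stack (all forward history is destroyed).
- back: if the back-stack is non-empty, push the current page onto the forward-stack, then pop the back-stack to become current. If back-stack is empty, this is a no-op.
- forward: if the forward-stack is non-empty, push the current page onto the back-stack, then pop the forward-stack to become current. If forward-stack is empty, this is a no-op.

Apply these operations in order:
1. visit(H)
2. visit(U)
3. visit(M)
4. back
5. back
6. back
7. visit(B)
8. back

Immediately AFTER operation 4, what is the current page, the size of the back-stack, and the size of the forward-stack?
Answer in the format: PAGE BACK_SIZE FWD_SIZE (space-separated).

After 1 (visit(H)): cur=H back=1 fwd=0
After 2 (visit(U)): cur=U back=2 fwd=0
After 3 (visit(M)): cur=M back=3 fwd=0
After 4 (back): cur=U back=2 fwd=1

U 2 1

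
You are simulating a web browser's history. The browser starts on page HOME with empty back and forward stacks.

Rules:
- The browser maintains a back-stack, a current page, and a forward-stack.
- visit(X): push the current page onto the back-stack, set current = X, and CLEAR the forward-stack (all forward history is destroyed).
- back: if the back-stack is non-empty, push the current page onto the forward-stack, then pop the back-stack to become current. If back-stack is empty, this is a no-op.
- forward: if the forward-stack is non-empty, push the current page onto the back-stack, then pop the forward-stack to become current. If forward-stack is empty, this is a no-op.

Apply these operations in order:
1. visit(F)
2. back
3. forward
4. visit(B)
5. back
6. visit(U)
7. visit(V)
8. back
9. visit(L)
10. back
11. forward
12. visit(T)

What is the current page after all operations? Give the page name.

Answer: T

Derivation:
After 1 (visit(F)): cur=F back=1 fwd=0
After 2 (back): cur=HOME back=0 fwd=1
After 3 (forward): cur=F back=1 fwd=0
After 4 (visit(B)): cur=B back=2 fwd=0
After 5 (back): cur=F back=1 fwd=1
After 6 (visit(U)): cur=U back=2 fwd=0
After 7 (visit(V)): cur=V back=3 fwd=0
After 8 (back): cur=U back=2 fwd=1
After 9 (visit(L)): cur=L back=3 fwd=0
After 10 (back): cur=U back=2 fwd=1
After 11 (forward): cur=L back=3 fwd=0
After 12 (visit(T)): cur=T back=4 fwd=0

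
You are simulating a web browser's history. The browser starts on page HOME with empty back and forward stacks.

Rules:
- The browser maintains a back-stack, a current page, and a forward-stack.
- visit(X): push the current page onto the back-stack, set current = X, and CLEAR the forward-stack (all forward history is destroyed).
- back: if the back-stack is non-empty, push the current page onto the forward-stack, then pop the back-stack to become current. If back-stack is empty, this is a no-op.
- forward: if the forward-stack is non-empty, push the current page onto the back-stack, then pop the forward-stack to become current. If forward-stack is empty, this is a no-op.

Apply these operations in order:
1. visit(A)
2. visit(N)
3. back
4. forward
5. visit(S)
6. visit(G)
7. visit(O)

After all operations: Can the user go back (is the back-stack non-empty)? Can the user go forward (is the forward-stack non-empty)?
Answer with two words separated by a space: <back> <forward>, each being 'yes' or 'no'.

After 1 (visit(A)): cur=A back=1 fwd=0
After 2 (visit(N)): cur=N back=2 fwd=0
After 3 (back): cur=A back=1 fwd=1
After 4 (forward): cur=N back=2 fwd=0
After 5 (visit(S)): cur=S back=3 fwd=0
After 6 (visit(G)): cur=G back=4 fwd=0
After 7 (visit(O)): cur=O back=5 fwd=0

Answer: yes no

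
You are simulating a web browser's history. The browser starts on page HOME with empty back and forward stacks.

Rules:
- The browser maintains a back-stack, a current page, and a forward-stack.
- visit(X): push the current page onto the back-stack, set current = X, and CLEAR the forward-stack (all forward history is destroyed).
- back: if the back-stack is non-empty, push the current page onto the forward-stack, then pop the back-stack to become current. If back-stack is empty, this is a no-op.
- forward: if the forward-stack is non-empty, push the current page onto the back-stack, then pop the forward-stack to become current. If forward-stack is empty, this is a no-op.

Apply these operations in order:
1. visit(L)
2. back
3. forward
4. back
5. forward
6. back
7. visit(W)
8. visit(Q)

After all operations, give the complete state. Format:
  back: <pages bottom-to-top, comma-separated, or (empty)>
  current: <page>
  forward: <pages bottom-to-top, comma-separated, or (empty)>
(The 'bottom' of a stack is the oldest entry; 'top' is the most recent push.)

Answer: back: HOME,W
current: Q
forward: (empty)

Derivation:
After 1 (visit(L)): cur=L back=1 fwd=0
After 2 (back): cur=HOME back=0 fwd=1
After 3 (forward): cur=L back=1 fwd=0
After 4 (back): cur=HOME back=0 fwd=1
After 5 (forward): cur=L back=1 fwd=0
After 6 (back): cur=HOME back=0 fwd=1
After 7 (visit(W)): cur=W back=1 fwd=0
After 8 (visit(Q)): cur=Q back=2 fwd=0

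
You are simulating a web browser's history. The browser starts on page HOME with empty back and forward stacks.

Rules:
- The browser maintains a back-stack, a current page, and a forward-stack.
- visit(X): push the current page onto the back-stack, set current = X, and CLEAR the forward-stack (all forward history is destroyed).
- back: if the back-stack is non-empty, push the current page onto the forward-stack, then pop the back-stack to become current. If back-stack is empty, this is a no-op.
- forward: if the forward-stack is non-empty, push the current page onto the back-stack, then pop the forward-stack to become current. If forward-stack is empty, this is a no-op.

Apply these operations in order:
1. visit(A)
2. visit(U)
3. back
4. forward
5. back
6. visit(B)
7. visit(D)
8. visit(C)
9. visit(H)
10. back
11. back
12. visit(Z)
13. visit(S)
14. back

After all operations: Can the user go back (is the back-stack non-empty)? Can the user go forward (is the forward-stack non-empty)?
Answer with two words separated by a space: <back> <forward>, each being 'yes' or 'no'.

Answer: yes yes

Derivation:
After 1 (visit(A)): cur=A back=1 fwd=0
After 2 (visit(U)): cur=U back=2 fwd=0
After 3 (back): cur=A back=1 fwd=1
After 4 (forward): cur=U back=2 fwd=0
After 5 (back): cur=A back=1 fwd=1
After 6 (visit(B)): cur=B back=2 fwd=0
After 7 (visit(D)): cur=D back=3 fwd=0
After 8 (visit(C)): cur=C back=4 fwd=0
After 9 (visit(H)): cur=H back=5 fwd=0
After 10 (back): cur=C back=4 fwd=1
After 11 (back): cur=D back=3 fwd=2
After 12 (visit(Z)): cur=Z back=4 fwd=0
After 13 (visit(S)): cur=S back=5 fwd=0
After 14 (back): cur=Z back=4 fwd=1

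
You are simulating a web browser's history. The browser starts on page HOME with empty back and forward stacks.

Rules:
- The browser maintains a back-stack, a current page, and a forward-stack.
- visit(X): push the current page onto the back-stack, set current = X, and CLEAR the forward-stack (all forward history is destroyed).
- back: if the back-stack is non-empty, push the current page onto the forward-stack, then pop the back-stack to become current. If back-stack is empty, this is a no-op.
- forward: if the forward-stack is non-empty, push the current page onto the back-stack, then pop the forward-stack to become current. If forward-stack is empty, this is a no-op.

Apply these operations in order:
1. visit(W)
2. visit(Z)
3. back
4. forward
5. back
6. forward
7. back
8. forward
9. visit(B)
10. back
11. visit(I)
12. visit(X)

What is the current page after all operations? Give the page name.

After 1 (visit(W)): cur=W back=1 fwd=0
After 2 (visit(Z)): cur=Z back=2 fwd=0
After 3 (back): cur=W back=1 fwd=1
After 4 (forward): cur=Z back=2 fwd=0
After 5 (back): cur=W back=1 fwd=1
After 6 (forward): cur=Z back=2 fwd=0
After 7 (back): cur=W back=1 fwd=1
After 8 (forward): cur=Z back=2 fwd=0
After 9 (visit(B)): cur=B back=3 fwd=0
After 10 (back): cur=Z back=2 fwd=1
After 11 (visit(I)): cur=I back=3 fwd=0
After 12 (visit(X)): cur=X back=4 fwd=0

Answer: X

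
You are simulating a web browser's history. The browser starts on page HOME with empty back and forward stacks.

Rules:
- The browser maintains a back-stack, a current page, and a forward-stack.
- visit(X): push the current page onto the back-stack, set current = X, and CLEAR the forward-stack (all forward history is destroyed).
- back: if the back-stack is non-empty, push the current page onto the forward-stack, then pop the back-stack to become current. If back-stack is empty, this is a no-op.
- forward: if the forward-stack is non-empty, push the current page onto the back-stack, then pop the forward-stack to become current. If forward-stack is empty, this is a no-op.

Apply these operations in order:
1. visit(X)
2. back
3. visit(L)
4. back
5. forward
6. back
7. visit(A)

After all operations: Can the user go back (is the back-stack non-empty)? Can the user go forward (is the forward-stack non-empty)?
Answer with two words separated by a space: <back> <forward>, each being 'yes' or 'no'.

Answer: yes no

Derivation:
After 1 (visit(X)): cur=X back=1 fwd=0
After 2 (back): cur=HOME back=0 fwd=1
After 3 (visit(L)): cur=L back=1 fwd=0
After 4 (back): cur=HOME back=0 fwd=1
After 5 (forward): cur=L back=1 fwd=0
After 6 (back): cur=HOME back=0 fwd=1
After 7 (visit(A)): cur=A back=1 fwd=0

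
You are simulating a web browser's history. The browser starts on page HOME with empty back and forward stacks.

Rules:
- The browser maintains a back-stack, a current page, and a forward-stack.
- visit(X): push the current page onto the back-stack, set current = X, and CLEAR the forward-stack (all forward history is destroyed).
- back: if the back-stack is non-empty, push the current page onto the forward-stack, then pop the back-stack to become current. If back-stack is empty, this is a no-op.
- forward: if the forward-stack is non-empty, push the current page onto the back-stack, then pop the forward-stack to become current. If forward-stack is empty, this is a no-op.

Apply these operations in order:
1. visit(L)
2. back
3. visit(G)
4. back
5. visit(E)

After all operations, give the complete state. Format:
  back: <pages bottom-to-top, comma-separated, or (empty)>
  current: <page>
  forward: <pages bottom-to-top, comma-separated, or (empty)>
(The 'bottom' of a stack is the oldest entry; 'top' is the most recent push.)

After 1 (visit(L)): cur=L back=1 fwd=0
After 2 (back): cur=HOME back=0 fwd=1
After 3 (visit(G)): cur=G back=1 fwd=0
After 4 (back): cur=HOME back=0 fwd=1
After 5 (visit(E)): cur=E back=1 fwd=0

Answer: back: HOME
current: E
forward: (empty)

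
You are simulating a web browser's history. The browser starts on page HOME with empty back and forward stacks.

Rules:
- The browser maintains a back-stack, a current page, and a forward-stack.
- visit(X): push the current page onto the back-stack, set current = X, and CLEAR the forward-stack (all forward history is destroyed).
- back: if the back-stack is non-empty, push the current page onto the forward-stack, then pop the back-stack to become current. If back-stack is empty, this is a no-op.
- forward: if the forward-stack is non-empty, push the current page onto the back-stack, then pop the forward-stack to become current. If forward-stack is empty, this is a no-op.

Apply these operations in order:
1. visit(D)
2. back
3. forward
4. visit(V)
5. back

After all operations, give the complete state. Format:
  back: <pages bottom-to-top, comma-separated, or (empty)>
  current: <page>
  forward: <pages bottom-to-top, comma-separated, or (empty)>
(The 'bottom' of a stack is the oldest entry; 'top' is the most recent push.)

Answer: back: HOME
current: D
forward: V

Derivation:
After 1 (visit(D)): cur=D back=1 fwd=0
After 2 (back): cur=HOME back=0 fwd=1
After 3 (forward): cur=D back=1 fwd=0
After 4 (visit(V)): cur=V back=2 fwd=0
After 5 (back): cur=D back=1 fwd=1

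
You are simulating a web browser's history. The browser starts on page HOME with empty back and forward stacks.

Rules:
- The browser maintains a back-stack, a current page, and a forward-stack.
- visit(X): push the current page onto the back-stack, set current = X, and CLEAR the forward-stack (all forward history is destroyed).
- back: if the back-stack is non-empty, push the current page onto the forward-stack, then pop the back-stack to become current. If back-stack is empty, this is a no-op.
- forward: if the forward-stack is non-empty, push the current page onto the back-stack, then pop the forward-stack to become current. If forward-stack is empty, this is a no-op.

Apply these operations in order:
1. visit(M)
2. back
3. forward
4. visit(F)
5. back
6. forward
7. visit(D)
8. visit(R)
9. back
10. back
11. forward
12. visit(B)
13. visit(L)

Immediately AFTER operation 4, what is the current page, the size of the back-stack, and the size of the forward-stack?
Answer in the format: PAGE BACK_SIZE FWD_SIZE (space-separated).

After 1 (visit(M)): cur=M back=1 fwd=0
After 2 (back): cur=HOME back=0 fwd=1
After 3 (forward): cur=M back=1 fwd=0
After 4 (visit(F)): cur=F back=2 fwd=0

F 2 0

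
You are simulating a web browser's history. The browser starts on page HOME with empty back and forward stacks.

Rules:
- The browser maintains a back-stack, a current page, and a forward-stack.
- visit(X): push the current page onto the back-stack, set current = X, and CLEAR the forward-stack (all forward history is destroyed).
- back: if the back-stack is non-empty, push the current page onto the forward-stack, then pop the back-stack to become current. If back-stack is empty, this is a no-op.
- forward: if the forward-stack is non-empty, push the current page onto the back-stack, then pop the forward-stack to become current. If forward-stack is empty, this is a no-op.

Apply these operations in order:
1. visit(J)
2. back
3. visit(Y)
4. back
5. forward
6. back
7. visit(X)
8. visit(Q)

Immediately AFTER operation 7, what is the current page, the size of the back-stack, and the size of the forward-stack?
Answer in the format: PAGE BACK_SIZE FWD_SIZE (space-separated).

After 1 (visit(J)): cur=J back=1 fwd=0
After 2 (back): cur=HOME back=0 fwd=1
After 3 (visit(Y)): cur=Y back=1 fwd=0
After 4 (back): cur=HOME back=0 fwd=1
After 5 (forward): cur=Y back=1 fwd=0
After 6 (back): cur=HOME back=0 fwd=1
After 7 (visit(X)): cur=X back=1 fwd=0

X 1 0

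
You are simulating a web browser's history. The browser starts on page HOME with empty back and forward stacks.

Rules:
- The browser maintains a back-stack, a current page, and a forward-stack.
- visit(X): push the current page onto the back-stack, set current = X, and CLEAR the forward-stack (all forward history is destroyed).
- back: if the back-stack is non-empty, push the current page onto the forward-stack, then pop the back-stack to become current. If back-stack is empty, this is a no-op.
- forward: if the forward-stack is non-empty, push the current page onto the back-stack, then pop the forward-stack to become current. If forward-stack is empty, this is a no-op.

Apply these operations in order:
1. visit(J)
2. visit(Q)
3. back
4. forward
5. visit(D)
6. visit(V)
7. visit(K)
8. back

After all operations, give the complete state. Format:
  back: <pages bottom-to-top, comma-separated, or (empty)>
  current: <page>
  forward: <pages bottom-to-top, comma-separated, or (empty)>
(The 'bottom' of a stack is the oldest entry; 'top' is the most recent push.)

After 1 (visit(J)): cur=J back=1 fwd=0
After 2 (visit(Q)): cur=Q back=2 fwd=0
After 3 (back): cur=J back=1 fwd=1
After 4 (forward): cur=Q back=2 fwd=0
After 5 (visit(D)): cur=D back=3 fwd=0
After 6 (visit(V)): cur=V back=4 fwd=0
After 7 (visit(K)): cur=K back=5 fwd=0
After 8 (back): cur=V back=4 fwd=1

Answer: back: HOME,J,Q,D
current: V
forward: K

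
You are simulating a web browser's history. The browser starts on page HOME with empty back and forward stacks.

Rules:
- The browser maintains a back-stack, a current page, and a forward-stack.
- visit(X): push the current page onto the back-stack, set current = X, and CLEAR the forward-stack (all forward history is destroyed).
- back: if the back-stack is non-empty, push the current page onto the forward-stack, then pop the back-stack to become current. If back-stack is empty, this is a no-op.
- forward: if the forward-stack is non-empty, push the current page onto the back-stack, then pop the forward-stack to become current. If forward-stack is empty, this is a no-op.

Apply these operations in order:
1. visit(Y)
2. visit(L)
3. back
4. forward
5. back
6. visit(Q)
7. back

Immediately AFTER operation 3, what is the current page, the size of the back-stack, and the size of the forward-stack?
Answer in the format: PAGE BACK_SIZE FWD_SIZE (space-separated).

After 1 (visit(Y)): cur=Y back=1 fwd=0
After 2 (visit(L)): cur=L back=2 fwd=0
After 3 (back): cur=Y back=1 fwd=1

Y 1 1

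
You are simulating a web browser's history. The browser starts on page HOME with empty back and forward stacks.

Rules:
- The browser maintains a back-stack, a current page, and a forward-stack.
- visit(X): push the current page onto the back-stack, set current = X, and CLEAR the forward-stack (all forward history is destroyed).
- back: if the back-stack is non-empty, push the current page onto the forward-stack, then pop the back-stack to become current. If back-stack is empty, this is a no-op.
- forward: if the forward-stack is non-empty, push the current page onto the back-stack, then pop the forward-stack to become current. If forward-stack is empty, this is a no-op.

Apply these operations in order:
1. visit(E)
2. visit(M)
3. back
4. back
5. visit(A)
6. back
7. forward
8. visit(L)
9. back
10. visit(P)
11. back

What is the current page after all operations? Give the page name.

After 1 (visit(E)): cur=E back=1 fwd=0
After 2 (visit(M)): cur=M back=2 fwd=0
After 3 (back): cur=E back=1 fwd=1
After 4 (back): cur=HOME back=0 fwd=2
After 5 (visit(A)): cur=A back=1 fwd=0
After 6 (back): cur=HOME back=0 fwd=1
After 7 (forward): cur=A back=1 fwd=0
After 8 (visit(L)): cur=L back=2 fwd=0
After 9 (back): cur=A back=1 fwd=1
After 10 (visit(P)): cur=P back=2 fwd=0
After 11 (back): cur=A back=1 fwd=1

Answer: A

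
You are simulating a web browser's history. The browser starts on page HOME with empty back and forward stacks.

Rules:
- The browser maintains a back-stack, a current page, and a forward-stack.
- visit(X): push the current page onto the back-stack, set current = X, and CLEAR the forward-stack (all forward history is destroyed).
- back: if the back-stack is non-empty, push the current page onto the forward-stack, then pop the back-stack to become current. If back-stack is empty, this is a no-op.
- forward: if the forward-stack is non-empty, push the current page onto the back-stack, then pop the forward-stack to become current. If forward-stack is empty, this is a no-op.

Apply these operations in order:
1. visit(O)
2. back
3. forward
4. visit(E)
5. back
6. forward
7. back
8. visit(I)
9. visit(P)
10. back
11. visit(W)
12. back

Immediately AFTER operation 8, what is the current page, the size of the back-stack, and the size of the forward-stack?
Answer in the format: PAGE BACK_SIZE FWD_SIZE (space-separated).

After 1 (visit(O)): cur=O back=1 fwd=0
After 2 (back): cur=HOME back=0 fwd=1
After 3 (forward): cur=O back=1 fwd=0
After 4 (visit(E)): cur=E back=2 fwd=0
After 5 (back): cur=O back=1 fwd=1
After 6 (forward): cur=E back=2 fwd=0
After 7 (back): cur=O back=1 fwd=1
After 8 (visit(I)): cur=I back=2 fwd=0

I 2 0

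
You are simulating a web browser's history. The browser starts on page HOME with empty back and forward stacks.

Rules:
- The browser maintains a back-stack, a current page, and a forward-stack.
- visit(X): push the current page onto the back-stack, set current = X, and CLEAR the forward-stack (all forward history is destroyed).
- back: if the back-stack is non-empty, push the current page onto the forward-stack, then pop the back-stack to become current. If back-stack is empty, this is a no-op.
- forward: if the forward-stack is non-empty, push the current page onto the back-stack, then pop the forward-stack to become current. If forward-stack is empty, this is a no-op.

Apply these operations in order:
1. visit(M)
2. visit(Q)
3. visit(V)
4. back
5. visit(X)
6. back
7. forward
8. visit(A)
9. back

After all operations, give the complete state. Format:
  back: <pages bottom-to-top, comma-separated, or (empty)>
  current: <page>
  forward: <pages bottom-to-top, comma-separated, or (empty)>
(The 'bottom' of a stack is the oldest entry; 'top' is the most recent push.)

Answer: back: HOME,M,Q
current: X
forward: A

Derivation:
After 1 (visit(M)): cur=M back=1 fwd=0
After 2 (visit(Q)): cur=Q back=2 fwd=0
After 3 (visit(V)): cur=V back=3 fwd=0
After 4 (back): cur=Q back=2 fwd=1
After 5 (visit(X)): cur=X back=3 fwd=0
After 6 (back): cur=Q back=2 fwd=1
After 7 (forward): cur=X back=3 fwd=0
After 8 (visit(A)): cur=A back=4 fwd=0
After 9 (back): cur=X back=3 fwd=1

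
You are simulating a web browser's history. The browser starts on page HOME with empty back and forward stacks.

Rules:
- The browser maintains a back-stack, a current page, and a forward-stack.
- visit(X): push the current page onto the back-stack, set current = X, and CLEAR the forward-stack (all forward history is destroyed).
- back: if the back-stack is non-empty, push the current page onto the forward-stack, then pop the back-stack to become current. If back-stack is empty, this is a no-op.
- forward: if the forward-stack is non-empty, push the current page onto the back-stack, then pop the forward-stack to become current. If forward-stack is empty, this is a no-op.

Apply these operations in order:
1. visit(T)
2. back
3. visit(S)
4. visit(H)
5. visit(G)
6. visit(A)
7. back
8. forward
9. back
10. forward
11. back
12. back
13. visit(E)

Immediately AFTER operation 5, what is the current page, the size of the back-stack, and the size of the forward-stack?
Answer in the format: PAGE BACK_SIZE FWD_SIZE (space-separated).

After 1 (visit(T)): cur=T back=1 fwd=0
After 2 (back): cur=HOME back=0 fwd=1
After 3 (visit(S)): cur=S back=1 fwd=0
After 4 (visit(H)): cur=H back=2 fwd=0
After 5 (visit(G)): cur=G back=3 fwd=0

G 3 0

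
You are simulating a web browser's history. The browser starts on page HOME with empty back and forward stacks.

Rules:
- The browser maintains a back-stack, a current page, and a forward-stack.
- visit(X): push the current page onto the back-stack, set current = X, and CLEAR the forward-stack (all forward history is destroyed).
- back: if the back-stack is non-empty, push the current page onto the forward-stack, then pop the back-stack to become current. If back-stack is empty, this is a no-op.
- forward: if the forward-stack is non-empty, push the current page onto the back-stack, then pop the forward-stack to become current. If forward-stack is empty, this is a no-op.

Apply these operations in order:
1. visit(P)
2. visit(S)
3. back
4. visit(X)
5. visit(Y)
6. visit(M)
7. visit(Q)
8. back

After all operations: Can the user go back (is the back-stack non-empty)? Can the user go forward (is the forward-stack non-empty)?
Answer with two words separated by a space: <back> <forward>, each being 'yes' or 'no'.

Answer: yes yes

Derivation:
After 1 (visit(P)): cur=P back=1 fwd=0
After 2 (visit(S)): cur=S back=2 fwd=0
After 3 (back): cur=P back=1 fwd=1
After 4 (visit(X)): cur=X back=2 fwd=0
After 5 (visit(Y)): cur=Y back=3 fwd=0
After 6 (visit(M)): cur=M back=4 fwd=0
After 7 (visit(Q)): cur=Q back=5 fwd=0
After 8 (back): cur=M back=4 fwd=1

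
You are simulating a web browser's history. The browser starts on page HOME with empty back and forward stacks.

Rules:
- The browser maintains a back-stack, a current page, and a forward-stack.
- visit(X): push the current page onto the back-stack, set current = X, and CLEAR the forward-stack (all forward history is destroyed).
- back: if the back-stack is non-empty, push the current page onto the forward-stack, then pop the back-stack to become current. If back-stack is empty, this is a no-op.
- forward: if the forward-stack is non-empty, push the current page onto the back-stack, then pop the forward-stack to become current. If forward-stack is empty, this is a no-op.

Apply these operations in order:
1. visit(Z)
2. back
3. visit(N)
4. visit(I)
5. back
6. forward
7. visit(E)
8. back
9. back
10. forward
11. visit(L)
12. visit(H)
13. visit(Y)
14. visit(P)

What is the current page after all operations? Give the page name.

Answer: P

Derivation:
After 1 (visit(Z)): cur=Z back=1 fwd=0
After 2 (back): cur=HOME back=0 fwd=1
After 3 (visit(N)): cur=N back=1 fwd=0
After 4 (visit(I)): cur=I back=2 fwd=0
After 5 (back): cur=N back=1 fwd=1
After 6 (forward): cur=I back=2 fwd=0
After 7 (visit(E)): cur=E back=3 fwd=0
After 8 (back): cur=I back=2 fwd=1
After 9 (back): cur=N back=1 fwd=2
After 10 (forward): cur=I back=2 fwd=1
After 11 (visit(L)): cur=L back=3 fwd=0
After 12 (visit(H)): cur=H back=4 fwd=0
After 13 (visit(Y)): cur=Y back=5 fwd=0
After 14 (visit(P)): cur=P back=6 fwd=0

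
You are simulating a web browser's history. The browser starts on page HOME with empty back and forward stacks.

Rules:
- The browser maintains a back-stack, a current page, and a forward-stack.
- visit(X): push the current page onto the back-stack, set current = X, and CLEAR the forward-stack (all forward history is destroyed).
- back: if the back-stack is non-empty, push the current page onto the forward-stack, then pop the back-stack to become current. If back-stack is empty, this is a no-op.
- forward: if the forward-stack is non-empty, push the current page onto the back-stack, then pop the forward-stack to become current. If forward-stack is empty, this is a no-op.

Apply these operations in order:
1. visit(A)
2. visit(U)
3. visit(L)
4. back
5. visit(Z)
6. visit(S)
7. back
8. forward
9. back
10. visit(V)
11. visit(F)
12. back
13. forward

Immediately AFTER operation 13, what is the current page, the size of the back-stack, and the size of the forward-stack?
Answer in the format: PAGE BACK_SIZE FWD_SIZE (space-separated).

After 1 (visit(A)): cur=A back=1 fwd=0
After 2 (visit(U)): cur=U back=2 fwd=0
After 3 (visit(L)): cur=L back=3 fwd=0
After 4 (back): cur=U back=2 fwd=1
After 5 (visit(Z)): cur=Z back=3 fwd=0
After 6 (visit(S)): cur=S back=4 fwd=0
After 7 (back): cur=Z back=3 fwd=1
After 8 (forward): cur=S back=4 fwd=0
After 9 (back): cur=Z back=3 fwd=1
After 10 (visit(V)): cur=V back=4 fwd=0
After 11 (visit(F)): cur=F back=5 fwd=0
After 12 (back): cur=V back=4 fwd=1
After 13 (forward): cur=F back=5 fwd=0

F 5 0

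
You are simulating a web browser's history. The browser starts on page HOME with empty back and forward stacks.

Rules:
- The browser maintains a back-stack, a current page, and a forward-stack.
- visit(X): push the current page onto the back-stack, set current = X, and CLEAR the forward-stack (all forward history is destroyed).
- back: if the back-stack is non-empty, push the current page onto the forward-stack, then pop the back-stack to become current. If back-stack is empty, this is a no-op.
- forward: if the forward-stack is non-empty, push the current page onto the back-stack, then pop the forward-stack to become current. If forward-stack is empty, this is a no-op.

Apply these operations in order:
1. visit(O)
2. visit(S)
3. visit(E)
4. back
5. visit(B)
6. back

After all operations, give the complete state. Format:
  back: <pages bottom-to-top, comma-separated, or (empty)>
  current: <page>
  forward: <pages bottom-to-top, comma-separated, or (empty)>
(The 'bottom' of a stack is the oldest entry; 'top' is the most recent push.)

Answer: back: HOME,O
current: S
forward: B

Derivation:
After 1 (visit(O)): cur=O back=1 fwd=0
After 2 (visit(S)): cur=S back=2 fwd=0
After 3 (visit(E)): cur=E back=3 fwd=0
After 4 (back): cur=S back=2 fwd=1
After 5 (visit(B)): cur=B back=3 fwd=0
After 6 (back): cur=S back=2 fwd=1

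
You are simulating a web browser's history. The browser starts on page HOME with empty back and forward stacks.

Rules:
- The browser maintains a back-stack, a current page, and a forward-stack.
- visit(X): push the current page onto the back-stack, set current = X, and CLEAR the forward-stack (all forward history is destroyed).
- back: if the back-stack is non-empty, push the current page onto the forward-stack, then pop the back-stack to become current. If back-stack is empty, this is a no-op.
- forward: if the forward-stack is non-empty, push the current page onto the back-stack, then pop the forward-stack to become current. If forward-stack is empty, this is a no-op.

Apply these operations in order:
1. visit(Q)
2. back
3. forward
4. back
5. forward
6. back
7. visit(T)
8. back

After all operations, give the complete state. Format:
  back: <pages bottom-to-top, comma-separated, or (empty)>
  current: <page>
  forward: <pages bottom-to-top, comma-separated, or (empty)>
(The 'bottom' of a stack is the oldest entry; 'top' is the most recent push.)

Answer: back: (empty)
current: HOME
forward: T

Derivation:
After 1 (visit(Q)): cur=Q back=1 fwd=0
After 2 (back): cur=HOME back=0 fwd=1
After 3 (forward): cur=Q back=1 fwd=0
After 4 (back): cur=HOME back=0 fwd=1
After 5 (forward): cur=Q back=1 fwd=0
After 6 (back): cur=HOME back=0 fwd=1
After 7 (visit(T)): cur=T back=1 fwd=0
After 8 (back): cur=HOME back=0 fwd=1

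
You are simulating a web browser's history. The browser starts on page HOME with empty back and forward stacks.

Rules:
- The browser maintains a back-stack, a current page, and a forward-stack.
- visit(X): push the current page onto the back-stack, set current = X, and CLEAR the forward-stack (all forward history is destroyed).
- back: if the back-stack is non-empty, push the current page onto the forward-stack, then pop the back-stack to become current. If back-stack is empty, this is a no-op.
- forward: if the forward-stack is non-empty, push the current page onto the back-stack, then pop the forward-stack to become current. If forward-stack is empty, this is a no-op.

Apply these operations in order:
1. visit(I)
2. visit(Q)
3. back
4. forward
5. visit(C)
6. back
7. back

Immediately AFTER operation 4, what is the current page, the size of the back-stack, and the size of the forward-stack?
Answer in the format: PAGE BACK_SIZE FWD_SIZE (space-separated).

After 1 (visit(I)): cur=I back=1 fwd=0
After 2 (visit(Q)): cur=Q back=2 fwd=0
After 3 (back): cur=I back=1 fwd=1
After 4 (forward): cur=Q back=2 fwd=0

Q 2 0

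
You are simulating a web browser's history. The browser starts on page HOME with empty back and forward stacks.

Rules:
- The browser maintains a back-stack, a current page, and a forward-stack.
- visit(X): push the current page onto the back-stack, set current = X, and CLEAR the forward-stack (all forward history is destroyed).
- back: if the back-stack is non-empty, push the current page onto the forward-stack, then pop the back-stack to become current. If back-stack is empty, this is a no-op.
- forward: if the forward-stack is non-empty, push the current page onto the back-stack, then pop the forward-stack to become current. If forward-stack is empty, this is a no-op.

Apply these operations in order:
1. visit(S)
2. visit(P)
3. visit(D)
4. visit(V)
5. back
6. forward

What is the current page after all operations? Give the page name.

Answer: V

Derivation:
After 1 (visit(S)): cur=S back=1 fwd=0
After 2 (visit(P)): cur=P back=2 fwd=0
After 3 (visit(D)): cur=D back=3 fwd=0
After 4 (visit(V)): cur=V back=4 fwd=0
After 5 (back): cur=D back=3 fwd=1
After 6 (forward): cur=V back=4 fwd=0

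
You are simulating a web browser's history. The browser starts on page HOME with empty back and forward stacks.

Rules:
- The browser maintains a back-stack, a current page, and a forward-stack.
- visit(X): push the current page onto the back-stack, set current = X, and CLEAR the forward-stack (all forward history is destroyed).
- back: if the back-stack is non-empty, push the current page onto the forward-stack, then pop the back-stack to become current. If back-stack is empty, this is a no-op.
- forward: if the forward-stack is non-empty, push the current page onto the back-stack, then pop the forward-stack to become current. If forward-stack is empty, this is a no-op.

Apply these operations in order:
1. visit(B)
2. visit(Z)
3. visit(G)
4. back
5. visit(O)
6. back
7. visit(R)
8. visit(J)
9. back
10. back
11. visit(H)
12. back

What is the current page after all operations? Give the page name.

Answer: Z

Derivation:
After 1 (visit(B)): cur=B back=1 fwd=0
After 2 (visit(Z)): cur=Z back=2 fwd=0
After 3 (visit(G)): cur=G back=3 fwd=0
After 4 (back): cur=Z back=2 fwd=1
After 5 (visit(O)): cur=O back=3 fwd=0
After 6 (back): cur=Z back=2 fwd=1
After 7 (visit(R)): cur=R back=3 fwd=0
After 8 (visit(J)): cur=J back=4 fwd=0
After 9 (back): cur=R back=3 fwd=1
After 10 (back): cur=Z back=2 fwd=2
After 11 (visit(H)): cur=H back=3 fwd=0
After 12 (back): cur=Z back=2 fwd=1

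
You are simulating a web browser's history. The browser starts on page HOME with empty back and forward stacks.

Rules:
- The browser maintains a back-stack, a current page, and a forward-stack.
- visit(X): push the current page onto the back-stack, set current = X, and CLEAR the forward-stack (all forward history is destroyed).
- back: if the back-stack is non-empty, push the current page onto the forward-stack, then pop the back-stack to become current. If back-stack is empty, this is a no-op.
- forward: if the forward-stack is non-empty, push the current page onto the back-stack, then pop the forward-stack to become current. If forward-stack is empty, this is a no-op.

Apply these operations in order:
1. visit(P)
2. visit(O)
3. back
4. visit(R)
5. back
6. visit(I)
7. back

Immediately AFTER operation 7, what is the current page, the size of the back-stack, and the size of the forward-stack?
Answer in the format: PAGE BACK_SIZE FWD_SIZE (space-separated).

After 1 (visit(P)): cur=P back=1 fwd=0
After 2 (visit(O)): cur=O back=2 fwd=0
After 3 (back): cur=P back=1 fwd=1
After 4 (visit(R)): cur=R back=2 fwd=0
After 5 (back): cur=P back=1 fwd=1
After 6 (visit(I)): cur=I back=2 fwd=0
After 7 (back): cur=P back=1 fwd=1

P 1 1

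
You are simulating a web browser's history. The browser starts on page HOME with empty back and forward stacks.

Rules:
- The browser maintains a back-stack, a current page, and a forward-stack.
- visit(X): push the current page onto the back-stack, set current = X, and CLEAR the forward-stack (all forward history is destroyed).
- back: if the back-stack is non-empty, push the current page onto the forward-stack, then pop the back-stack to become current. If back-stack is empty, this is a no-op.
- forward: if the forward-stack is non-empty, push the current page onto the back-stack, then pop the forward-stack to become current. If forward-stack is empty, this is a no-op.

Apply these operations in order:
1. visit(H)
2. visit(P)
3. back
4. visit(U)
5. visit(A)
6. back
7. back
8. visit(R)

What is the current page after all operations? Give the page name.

After 1 (visit(H)): cur=H back=1 fwd=0
After 2 (visit(P)): cur=P back=2 fwd=0
After 3 (back): cur=H back=1 fwd=1
After 4 (visit(U)): cur=U back=2 fwd=0
After 5 (visit(A)): cur=A back=3 fwd=0
After 6 (back): cur=U back=2 fwd=1
After 7 (back): cur=H back=1 fwd=2
After 8 (visit(R)): cur=R back=2 fwd=0

Answer: R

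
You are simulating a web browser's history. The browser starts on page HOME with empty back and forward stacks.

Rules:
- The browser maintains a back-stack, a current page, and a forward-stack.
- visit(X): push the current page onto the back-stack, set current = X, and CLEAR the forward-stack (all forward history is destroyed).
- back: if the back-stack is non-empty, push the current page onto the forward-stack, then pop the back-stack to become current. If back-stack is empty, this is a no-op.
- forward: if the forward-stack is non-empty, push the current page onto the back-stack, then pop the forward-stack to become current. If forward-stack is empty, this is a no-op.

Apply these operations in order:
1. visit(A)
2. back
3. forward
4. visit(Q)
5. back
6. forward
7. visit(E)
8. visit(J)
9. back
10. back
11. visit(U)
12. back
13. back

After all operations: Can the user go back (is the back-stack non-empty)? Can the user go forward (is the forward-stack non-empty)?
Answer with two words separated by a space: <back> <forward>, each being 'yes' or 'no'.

After 1 (visit(A)): cur=A back=1 fwd=0
After 2 (back): cur=HOME back=0 fwd=1
After 3 (forward): cur=A back=1 fwd=0
After 4 (visit(Q)): cur=Q back=2 fwd=0
After 5 (back): cur=A back=1 fwd=1
After 6 (forward): cur=Q back=2 fwd=0
After 7 (visit(E)): cur=E back=3 fwd=0
After 8 (visit(J)): cur=J back=4 fwd=0
After 9 (back): cur=E back=3 fwd=1
After 10 (back): cur=Q back=2 fwd=2
After 11 (visit(U)): cur=U back=3 fwd=0
After 12 (back): cur=Q back=2 fwd=1
After 13 (back): cur=A back=1 fwd=2

Answer: yes yes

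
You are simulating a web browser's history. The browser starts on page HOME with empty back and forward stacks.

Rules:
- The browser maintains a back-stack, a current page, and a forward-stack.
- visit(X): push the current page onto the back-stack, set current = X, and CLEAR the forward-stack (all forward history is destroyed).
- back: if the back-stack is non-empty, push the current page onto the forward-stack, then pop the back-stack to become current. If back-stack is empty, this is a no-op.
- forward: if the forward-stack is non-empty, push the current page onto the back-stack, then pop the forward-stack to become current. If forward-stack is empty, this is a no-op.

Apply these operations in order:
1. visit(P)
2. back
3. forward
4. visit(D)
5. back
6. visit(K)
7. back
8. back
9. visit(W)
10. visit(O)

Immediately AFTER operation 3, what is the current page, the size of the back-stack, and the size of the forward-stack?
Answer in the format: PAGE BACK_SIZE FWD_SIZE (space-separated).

After 1 (visit(P)): cur=P back=1 fwd=0
After 2 (back): cur=HOME back=0 fwd=1
After 3 (forward): cur=P back=1 fwd=0

P 1 0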